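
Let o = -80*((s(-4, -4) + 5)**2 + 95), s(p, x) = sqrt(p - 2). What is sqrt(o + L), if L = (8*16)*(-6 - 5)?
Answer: 4*sqrt(-658 - 50*I*sqrt(6)) ≈ 9.5084 - 103.05*I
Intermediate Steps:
s(p, x) = sqrt(-2 + p)
o = -7600 - 80*(5 + I*sqrt(6))**2 (o = -80*((sqrt(-2 - 4) + 5)**2 + 95) = -80*((sqrt(-6) + 5)**2 + 95) = -80*((I*sqrt(6) + 5)**2 + 95) = -80*((5 + I*sqrt(6))**2 + 95) = -80*(95 + (5 + I*sqrt(6))**2) = -7600 - 80*(5 + I*sqrt(6))**2 ≈ -9120.0 - 1959.6*I)
L = -1408 (L = 128*(-11) = -1408)
sqrt(o + L) = sqrt((-9120 - 800*I*sqrt(6)) - 1408) = sqrt(-10528 - 800*I*sqrt(6))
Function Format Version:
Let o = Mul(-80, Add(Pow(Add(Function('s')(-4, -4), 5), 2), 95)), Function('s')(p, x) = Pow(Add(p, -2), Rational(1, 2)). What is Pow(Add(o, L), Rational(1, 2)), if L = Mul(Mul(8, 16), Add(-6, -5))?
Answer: Mul(4, Pow(Add(-658, Mul(-50, I, Pow(6, Rational(1, 2)))), Rational(1, 2))) ≈ Add(9.5084, Mul(-103.05, I))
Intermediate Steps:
Function('s')(p, x) = Pow(Add(-2, p), Rational(1, 2))
o = Add(-7600, Mul(-80, Pow(Add(5, Mul(I, Pow(6, Rational(1, 2)))), 2))) (o = Mul(-80, Add(Pow(Add(Pow(Add(-2, -4), Rational(1, 2)), 5), 2), 95)) = Mul(-80, Add(Pow(Add(Pow(-6, Rational(1, 2)), 5), 2), 95)) = Mul(-80, Add(Pow(Add(Mul(I, Pow(6, Rational(1, 2))), 5), 2), 95)) = Mul(-80, Add(Pow(Add(5, Mul(I, Pow(6, Rational(1, 2)))), 2), 95)) = Mul(-80, Add(95, Pow(Add(5, Mul(I, Pow(6, Rational(1, 2)))), 2))) = Add(-7600, Mul(-80, Pow(Add(5, Mul(I, Pow(6, Rational(1, 2)))), 2))) ≈ Add(-9120.0, Mul(-1959.6, I)))
L = -1408 (L = Mul(128, -11) = -1408)
Pow(Add(o, L), Rational(1, 2)) = Pow(Add(Add(-9120, Mul(-800, I, Pow(6, Rational(1, 2)))), -1408), Rational(1, 2)) = Pow(Add(-10528, Mul(-800, I, Pow(6, Rational(1, 2)))), Rational(1, 2))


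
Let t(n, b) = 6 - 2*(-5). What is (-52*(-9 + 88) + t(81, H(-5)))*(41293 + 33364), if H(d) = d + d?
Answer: -305496444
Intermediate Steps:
H(d) = 2*d
t(n, b) = 16 (t(n, b) = 6 + 10 = 16)
(-52*(-9 + 88) + t(81, H(-5)))*(41293 + 33364) = (-52*(-9 + 88) + 16)*(41293 + 33364) = (-52*79 + 16)*74657 = (-4108 + 16)*74657 = -4092*74657 = -305496444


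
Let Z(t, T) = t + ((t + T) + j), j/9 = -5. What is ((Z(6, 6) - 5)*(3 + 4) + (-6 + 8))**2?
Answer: 49284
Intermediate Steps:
j = -45 (j = 9*(-5) = -45)
Z(t, T) = -45 + T + 2*t (Z(t, T) = t + ((t + T) - 45) = t + ((T + t) - 45) = t + (-45 + T + t) = -45 + T + 2*t)
((Z(6, 6) - 5)*(3 + 4) + (-6 + 8))**2 = (((-45 + 6 + 2*6) - 5)*(3 + 4) + (-6 + 8))**2 = (((-45 + 6 + 12) - 5)*7 + 2)**2 = ((-27 - 5)*7 + 2)**2 = (-32*7 + 2)**2 = (-224 + 2)**2 = (-222)**2 = 49284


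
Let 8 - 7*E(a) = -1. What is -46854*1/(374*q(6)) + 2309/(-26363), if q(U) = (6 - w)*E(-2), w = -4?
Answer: -484678053/49298810 ≈ -9.8314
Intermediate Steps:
E(a) = 9/7 (E(a) = 8/7 - ⅐*(-1) = 8/7 + ⅐ = 9/7)
q(U) = 90/7 (q(U) = (6 - 1*(-4))*(9/7) = (6 + 4)*(9/7) = 10*(9/7) = 90/7)
-46854*1/(374*q(6)) + 2309/(-26363) = -46854/(-22*(-17)*(90/7)) + 2309/(-26363) = -46854/(374*(90/7)) + 2309*(-1/26363) = -46854/33660/7 - 2309/26363 = -46854*7/33660 - 2309/26363 = -18221/1870 - 2309/26363 = -484678053/49298810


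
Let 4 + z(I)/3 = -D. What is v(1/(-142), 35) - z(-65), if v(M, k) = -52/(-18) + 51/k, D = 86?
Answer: 86419/315 ≈ 274.35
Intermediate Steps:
v(M, k) = 26/9 + 51/k (v(M, k) = -52*(-1/18) + 51/k = 26/9 + 51/k)
z(I) = -270 (z(I) = -12 + 3*(-1*86) = -12 + 3*(-86) = -12 - 258 = -270)
v(1/(-142), 35) - z(-65) = (26/9 + 51/35) - 1*(-270) = (26/9 + 51*(1/35)) + 270 = (26/9 + 51/35) + 270 = 1369/315 + 270 = 86419/315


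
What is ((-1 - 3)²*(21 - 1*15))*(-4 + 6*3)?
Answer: 1344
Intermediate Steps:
((-1 - 3)²*(21 - 1*15))*(-4 + 6*3) = ((-4)²*(21 - 15))*(-4 + 18) = (16*6)*14 = 96*14 = 1344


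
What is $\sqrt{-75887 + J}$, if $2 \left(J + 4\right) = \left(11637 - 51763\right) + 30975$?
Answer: $\frac{i \sqrt{321866}}{2} \approx 283.67 i$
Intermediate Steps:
$J = - \frac{9159}{2}$ ($J = -4 + \frac{\left(11637 - 51763\right) + 30975}{2} = -4 + \frac{-40126 + 30975}{2} = -4 + \frac{1}{2} \left(-9151\right) = -4 - \frac{9151}{2} = - \frac{9159}{2} \approx -4579.5$)
$\sqrt{-75887 + J} = \sqrt{-75887 - \frac{9159}{2}} = \sqrt{- \frac{160933}{2}} = \frac{i \sqrt{321866}}{2}$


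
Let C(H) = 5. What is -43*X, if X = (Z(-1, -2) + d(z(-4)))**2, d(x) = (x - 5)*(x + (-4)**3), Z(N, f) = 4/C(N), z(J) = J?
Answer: -403688128/25 ≈ -1.6148e+7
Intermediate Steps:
Z(N, f) = 4/5
d(x) = (-64 + x)*(-5 + x) (d(x) = (-5 + x)*(x - 64) = (-5 + x)*(-64 + x) = (-64 + x)*(-5 + x))
X = 9388096/25 (X = (4/5 + (320 + (-4)**2 - 69*(-4)))**2 = (4/5 + (320 + 16 + 276))**2 = (4/5 + 612)**2 = (3064/5)**2 = 9388096/25 ≈ 3.7552e+5)
-43*X = -43*9388096/25 = -403688128/25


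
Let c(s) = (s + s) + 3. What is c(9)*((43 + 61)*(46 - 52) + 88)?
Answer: -11256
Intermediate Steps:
c(s) = 3 + 2*s (c(s) = 2*s + 3 = 3 + 2*s)
c(9)*((43 + 61)*(46 - 52) + 88) = (3 + 2*9)*((43 + 61)*(46 - 52) + 88) = (3 + 18)*(104*(-6) + 88) = 21*(-624 + 88) = 21*(-536) = -11256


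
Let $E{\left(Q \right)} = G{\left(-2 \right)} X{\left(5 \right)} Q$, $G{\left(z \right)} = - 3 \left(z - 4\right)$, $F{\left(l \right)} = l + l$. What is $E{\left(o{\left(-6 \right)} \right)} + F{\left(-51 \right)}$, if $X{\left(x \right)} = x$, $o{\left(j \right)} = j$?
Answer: $-642$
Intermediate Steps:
$F{\left(l \right)} = 2 l$
$G{\left(z \right)} = 12 - 3 z$ ($G{\left(z \right)} = - 3 \left(-4 + z\right) = 12 - 3 z$)
$E{\left(Q \right)} = 90 Q$ ($E{\left(Q \right)} = \left(12 - -6\right) 5 Q = \left(12 + 6\right) 5 Q = 18 \cdot 5 Q = 90 Q$)
$E{\left(o{\left(-6 \right)} \right)} + F{\left(-51 \right)} = 90 \left(-6\right) + 2 \left(-51\right) = -540 - 102 = -642$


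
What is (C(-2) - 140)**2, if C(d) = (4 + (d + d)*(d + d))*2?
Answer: 10000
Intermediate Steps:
C(d) = 8 + 8*d**2 (C(d) = (4 + (2*d)*(2*d))*2 = (4 + 4*d**2)*2 = 8 + 8*d**2)
(C(-2) - 140)**2 = ((8 + 8*(-2)**2) - 140)**2 = ((8 + 8*4) - 140)**2 = ((8 + 32) - 140)**2 = (40 - 140)**2 = (-100)**2 = 10000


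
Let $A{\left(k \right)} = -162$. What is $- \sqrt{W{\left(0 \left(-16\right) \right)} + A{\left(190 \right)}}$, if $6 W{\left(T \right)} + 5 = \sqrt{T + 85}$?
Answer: $- \frac{i \sqrt{5862 - 6 \sqrt{85}}}{6} \approx - 12.7 i$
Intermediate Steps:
$W{\left(T \right)} = - \frac{5}{6} + \frac{\sqrt{85 + T}}{6}$ ($W{\left(T \right)} = - \frac{5}{6} + \frac{\sqrt{T + 85}}{6} = - \frac{5}{6} + \frac{\sqrt{85 + T}}{6}$)
$- \sqrt{W{\left(0 \left(-16\right) \right)} + A{\left(190 \right)}} = - \sqrt{\left(- \frac{5}{6} + \frac{\sqrt{85 + 0 \left(-16\right)}}{6}\right) - 162} = - \sqrt{\left(- \frac{5}{6} + \frac{\sqrt{85 + 0}}{6}\right) - 162} = - \sqrt{\left(- \frac{5}{6} + \frac{\sqrt{85}}{6}\right) - 162} = - \sqrt{- \frac{977}{6} + \frac{\sqrt{85}}{6}}$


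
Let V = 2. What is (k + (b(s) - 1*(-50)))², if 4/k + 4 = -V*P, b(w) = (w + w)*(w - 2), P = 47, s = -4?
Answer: 23040000/2401 ≈ 9596.0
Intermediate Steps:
b(w) = 2*w*(-2 + w) (b(w) = (2*w)*(-2 + w) = 2*w*(-2 + w))
k = -2/49 (k = 4/(-4 - 2*47) = 4/(-4 - 1*94) = 4/(-4 - 94) = 4/(-98) = 4*(-1/98) = -2/49 ≈ -0.040816)
(k + (b(s) - 1*(-50)))² = (-2/49 + (2*(-4)*(-2 - 4) - 1*(-50)))² = (-2/49 + (2*(-4)*(-6) + 50))² = (-2/49 + (48 + 50))² = (-2/49 + 98)² = (4800/49)² = 23040000/2401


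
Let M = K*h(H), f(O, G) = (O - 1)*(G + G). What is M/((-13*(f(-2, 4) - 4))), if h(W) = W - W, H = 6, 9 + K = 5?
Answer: 0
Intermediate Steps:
K = -4 (K = -9 + 5 = -4)
h(W) = 0
f(O, G) = 2*G*(-1 + O) (f(O, G) = (-1 + O)*(2*G) = 2*G*(-1 + O))
M = 0 (M = -4*0 = 0)
M/((-13*(f(-2, 4) - 4))) = 0/((-13*(2*4*(-1 - 2) - 4))) = 0/((-13*(2*4*(-3) - 4))) = 0/((-13*(-24 - 4))) = 0/((-13*(-28))) = 0/364 = 0*(1/364) = 0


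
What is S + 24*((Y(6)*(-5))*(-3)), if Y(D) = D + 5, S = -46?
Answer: 3914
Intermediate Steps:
Y(D) = 5 + D
S + 24*((Y(6)*(-5))*(-3)) = -46 + 24*(((5 + 6)*(-5))*(-3)) = -46 + 24*((11*(-5))*(-3)) = -46 + 24*(-55*(-3)) = -46 + 24*165 = -46 + 3960 = 3914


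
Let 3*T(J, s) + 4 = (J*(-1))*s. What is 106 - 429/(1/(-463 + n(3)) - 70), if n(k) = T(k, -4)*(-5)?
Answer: 11216539/100033 ≈ 112.13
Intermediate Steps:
T(J, s) = -4/3 - J*s/3 (T(J, s) = -4/3 + ((J*(-1))*s)/3 = -4/3 + ((-J)*s)/3 = -4/3 + (-J*s)/3 = -4/3 - J*s/3)
n(k) = 20/3 - 20*k/3 (n(k) = (-4/3 - ⅓*k*(-4))*(-5) = (-4/3 + 4*k/3)*(-5) = 20/3 - 20*k/3)
106 - 429/(1/(-463 + n(3)) - 70) = 106 - 429/(1/(-463 + (20/3 - 20/3*3)) - 70) = 106 - 429/(1/(-463 + (20/3 - 20)) - 70) = 106 - 429/(1/(-463 - 40/3) - 70) = 106 - 429/(1/(-1429/3) - 70) = 106 - 429/(-3/1429 - 70) = 106 - 429/(-100033/1429) = 106 - 1429/100033*(-429) = 106 + 613041/100033 = 11216539/100033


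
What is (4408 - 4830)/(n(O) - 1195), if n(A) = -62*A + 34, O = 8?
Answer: 422/1657 ≈ 0.25468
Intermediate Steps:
n(A) = 34 - 62*A
(4408 - 4830)/(n(O) - 1195) = (4408 - 4830)/((34 - 62*8) - 1195) = -422/((34 - 496) - 1195) = -422/(-462 - 1195) = -422/(-1657) = -422*(-1/1657) = 422/1657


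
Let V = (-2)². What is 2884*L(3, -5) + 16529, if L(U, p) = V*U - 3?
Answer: 42485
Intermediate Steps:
V = 4
L(U, p) = -3 + 4*U (L(U, p) = 4*U - 3 = -3 + 4*U)
2884*L(3, -5) + 16529 = 2884*(-3 + 4*3) + 16529 = 2884*(-3 + 12) + 16529 = 2884*9 + 16529 = 25956 + 16529 = 42485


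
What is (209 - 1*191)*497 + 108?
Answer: 9054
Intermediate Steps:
(209 - 1*191)*497 + 108 = (209 - 191)*497 + 108 = 18*497 + 108 = 8946 + 108 = 9054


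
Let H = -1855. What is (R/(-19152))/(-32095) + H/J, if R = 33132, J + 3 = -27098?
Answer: 95094640961/1388211325620 ≈ 0.068502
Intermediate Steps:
J = -27101 (J = -3 - 27098 = -27101)
(R/(-19152))/(-32095) + H/J = (33132/(-19152))/(-32095) - 1855/(-27101) = (33132*(-1/19152))*(-1/32095) - 1855*(-1/27101) = -2761/1596*(-1/32095) + 1855/27101 = 2761/51223620 + 1855/27101 = 95094640961/1388211325620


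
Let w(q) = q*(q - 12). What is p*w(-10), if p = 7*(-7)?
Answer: -10780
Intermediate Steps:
p = -49
w(q) = q*(-12 + q)
p*w(-10) = -(-490)*(-12 - 10) = -(-490)*(-22) = -49*220 = -10780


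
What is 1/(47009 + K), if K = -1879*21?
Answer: 1/7550 ≈ 0.00013245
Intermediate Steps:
K = -39459 (K = -1*39459 = -39459)
1/(47009 + K) = 1/(47009 - 39459) = 1/7550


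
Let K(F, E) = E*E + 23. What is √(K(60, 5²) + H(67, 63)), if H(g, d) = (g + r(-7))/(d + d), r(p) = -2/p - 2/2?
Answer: 20*√715/21 ≈ 25.466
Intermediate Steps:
r(p) = -1 - 2/p (r(p) = -2/p - 2*½ = -2/p - 1 = -1 - 2/p)
K(F, E) = 23 + E² (K(F, E) = E² + 23 = 23 + E²)
H(g, d) = (-5/7 + g)/(2*d) (H(g, d) = (g + (-2 - 1*(-7))/(-7))/(d + d) = (g - (-2 + 7)/7)/((2*d)) = (g - ⅐*5)*(1/(2*d)) = (g - 5/7)*(1/(2*d)) = (-5/7 + g)*(1/(2*d)) = (-5/7 + g)/(2*d))
√(K(60, 5²) + H(67, 63)) = √((23 + (5²)²) + (1/14)*(-5 + 7*67)/63) = √((23 + 25²) + (1/14)*(1/63)*(-5 + 469)) = √((23 + 625) + (1/14)*(1/63)*464) = √(648 + 232/441) = √(286000/441) = 20*√715/21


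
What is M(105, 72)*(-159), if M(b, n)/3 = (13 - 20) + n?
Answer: -31005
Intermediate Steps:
M(b, n) = -21 + 3*n (M(b, n) = 3*((13 - 20) + n) = 3*(-7 + n) = -21 + 3*n)
M(105, 72)*(-159) = (-21 + 3*72)*(-159) = (-21 + 216)*(-159) = 195*(-159) = -31005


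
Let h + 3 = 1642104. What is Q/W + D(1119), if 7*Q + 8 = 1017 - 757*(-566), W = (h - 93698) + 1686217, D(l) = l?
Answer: 3619601133/3234620 ≈ 1119.0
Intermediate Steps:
h = 1642101 (h = -3 + 1642104 = 1642101)
W = 3234620 (W = (1642101 - 93698) + 1686217 = 1548403 + 1686217 = 3234620)
Q = 61353 (Q = -8/7 + (1017 - 757*(-566))/7 = -8/7 + (1017 + 428462)/7 = -8/7 + (⅐)*429479 = -8/7 + 429479/7 = 61353)
Q/W + D(1119) = 61353/3234620 + 1119 = 3619601133/3234620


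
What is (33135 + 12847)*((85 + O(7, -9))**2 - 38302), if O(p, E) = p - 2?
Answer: -1388748364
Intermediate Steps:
O(p, E) = -2 + p
(33135 + 12847)*((85 + O(7, -9))**2 - 38302) = (33135 + 12847)*((85 + (-2 + 7))**2 - 38302) = 45982*((85 + 5)**2 - 38302) = 45982*(90**2 - 38302) = 45982*(8100 - 38302) = 45982*(-30202) = -1388748364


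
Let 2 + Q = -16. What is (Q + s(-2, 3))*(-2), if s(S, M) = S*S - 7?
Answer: 42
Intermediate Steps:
Q = -18 (Q = -2 - 16 = -18)
s(S, M) = -7 + S**2 (s(S, M) = S**2 - 7 = -7 + S**2)
(Q + s(-2, 3))*(-2) = (-18 + (-7 + (-2)**2))*(-2) = (-18 + (-7 + 4))*(-2) = (-18 - 3)*(-2) = -21*(-2) = 42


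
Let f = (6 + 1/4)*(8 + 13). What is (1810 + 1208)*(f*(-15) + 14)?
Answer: -11798871/2 ≈ -5.8994e+6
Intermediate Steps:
f = 525/4 (f = (6 + 1/4)*21 = (25/4)*21 = 525/4 ≈ 131.25)
(1810 + 1208)*(f*(-15) + 14) = (1810 + 1208)*((525/4)*(-15) + 14) = 3018*(-7875/4 + 14) = 3018*(-7819/4) = -11798871/2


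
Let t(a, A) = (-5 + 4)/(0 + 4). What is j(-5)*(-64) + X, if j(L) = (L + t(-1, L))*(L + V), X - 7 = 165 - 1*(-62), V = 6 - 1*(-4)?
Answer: 1914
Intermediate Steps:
V = 10 (V = 6 + 4 = 10)
t(a, A) = -¼ (t(a, A) = -1/4 = -1*¼ = -¼)
X = 234 (X = 7 + (165 - 1*(-62)) = 7 + (165 + 62) = 7 + 227 = 234)
j(L) = (10 + L)*(-¼ + L) (j(L) = (L - ¼)*(L + 10) = (-¼ + L)*(10 + L) = (10 + L)*(-¼ + L))
j(-5)*(-64) + X = (-5/2 + (-5)² + (39/4)*(-5))*(-64) + 234 = (-5/2 + 25 - 195/4)*(-64) + 234 = -105/4*(-64) + 234 = 1680 + 234 = 1914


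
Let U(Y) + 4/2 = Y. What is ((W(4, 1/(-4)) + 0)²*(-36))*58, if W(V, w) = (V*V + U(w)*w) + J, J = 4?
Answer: -28250901/32 ≈ -8.8284e+5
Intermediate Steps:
U(Y) = -2 + Y
W(V, w) = 4 + V² + w*(-2 + w) (W(V, w) = (V*V + (-2 + w)*w) + 4 = (V² + w*(-2 + w)) + 4 = 4 + V² + w*(-2 + w))
((W(4, 1/(-4)) + 0)²*(-36))*58 = (((4 + 4² + (-2 + 1/(-4))/(-4)) + 0)²*(-36))*58 = (((4 + 16 - (-2 - ¼)/4) + 0)²*(-36))*58 = (((4 + 16 - ¼*(-9/4)) + 0)²*(-36))*58 = (((4 + 16 + 9/16) + 0)²*(-36))*58 = ((329/16 + 0)²*(-36))*58 = ((329/16)²*(-36))*58 = ((108241/256)*(-36))*58 = -974169/64*58 = -28250901/32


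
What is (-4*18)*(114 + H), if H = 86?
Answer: -14400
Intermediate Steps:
(-4*18)*(114 + H) = (-4*18)*(114 + 86) = -72*200 = -14400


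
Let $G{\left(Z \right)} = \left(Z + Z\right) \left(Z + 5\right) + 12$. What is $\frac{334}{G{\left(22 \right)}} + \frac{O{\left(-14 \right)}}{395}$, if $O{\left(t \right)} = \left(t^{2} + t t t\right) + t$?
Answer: $- \frac{294247}{47400} \approx -6.2077$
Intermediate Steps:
$O{\left(t \right)} = t + t^{2} + t^{3}$ ($O{\left(t \right)} = \left(t^{2} + t^{2} t\right) + t = \left(t^{2} + t^{3}\right) + t = t + t^{2} + t^{3}$)
$G{\left(Z \right)} = 12 + 2 Z \left(5 + Z\right)$ ($G{\left(Z \right)} = 2 Z \left(5 + Z\right) + 12 = 12 + 2 Z \left(5 + Z\right)$)
$\frac{334}{G{\left(22 \right)}} + \frac{O{\left(-14 \right)}}{395} = \frac{334}{12 + 2 \cdot 22^{2} + 10 \cdot 22} + \frac{\left(-14\right) \left(1 - 14 + \left(-14\right)^{2}\right)}{395} = \frac{334}{12 + 2 \cdot 484 + 220} + - 14 \left(1 - 14 + 196\right) \frac{1}{395} = \frac{334}{12 + 968 + 220} + \left(-14\right) 183 \cdot \frac{1}{395} = \frac{334}{1200} - \frac{2562}{395} = 334 \cdot \frac{1}{1200} - \frac{2562}{395} = \frac{167}{600} - \frac{2562}{395} = - \frac{294247}{47400}$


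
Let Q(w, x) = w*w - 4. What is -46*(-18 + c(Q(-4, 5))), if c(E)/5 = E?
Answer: -1932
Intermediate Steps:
Q(w, x) = -4 + w**2 (Q(w, x) = w**2 - 4 = -4 + w**2)
c(E) = 5*E
-46*(-18 + c(Q(-4, 5))) = -46*(-18 + 5*(-4 + (-4)**2)) = -46*(-18 + 5*(-4 + 16)) = -46*(-18 + 5*12) = -46*(-18 + 60) = -46*42 = -1932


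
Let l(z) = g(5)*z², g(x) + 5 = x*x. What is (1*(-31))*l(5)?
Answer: -15500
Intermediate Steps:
g(x) = -5 + x² (g(x) = -5 + x*x = -5 + x²)
l(z) = 20*z² (l(z) = (-5 + 5²)*z² = (-5 + 25)*z² = 20*z²)
(1*(-31))*l(5) = (1*(-31))*(20*5²) = -620*25 = -31*500 = -15500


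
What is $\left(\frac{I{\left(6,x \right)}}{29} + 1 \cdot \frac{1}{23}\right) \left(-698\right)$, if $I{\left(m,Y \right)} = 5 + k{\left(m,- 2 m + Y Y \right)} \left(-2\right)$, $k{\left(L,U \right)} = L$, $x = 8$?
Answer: $\frac{92136}{667} \approx 138.14$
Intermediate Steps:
$I{\left(m,Y \right)} = 5 - 2 m$ ($I{\left(m,Y \right)} = 5 + m \left(-2\right) = 5 - 2 m$)
$\left(\frac{I{\left(6,x \right)}}{29} + 1 \cdot \frac{1}{23}\right) \left(-698\right) = \left(\frac{5 - 12}{29} + 1 \cdot \frac{1}{23}\right) \left(-698\right) = \left(\left(5 - 12\right) \frac{1}{29} + 1 \cdot \frac{1}{23}\right) \left(-698\right) = \left(\left(-7\right) \frac{1}{29} + \frac{1}{23}\right) \left(-698\right) = \left(- \frac{7}{29} + \frac{1}{23}\right) \left(-698\right) = \left(- \frac{132}{667}\right) \left(-698\right) = \frac{92136}{667}$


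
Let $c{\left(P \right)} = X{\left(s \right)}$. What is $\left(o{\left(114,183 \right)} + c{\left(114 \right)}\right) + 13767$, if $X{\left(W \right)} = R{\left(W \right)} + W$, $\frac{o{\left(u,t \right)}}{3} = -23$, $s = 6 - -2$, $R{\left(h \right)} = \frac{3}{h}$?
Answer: $\frac{109651}{8} \approx 13706.0$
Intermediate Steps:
$s = 8$ ($s = 6 + 2 = 8$)
$o{\left(u,t \right)} = -69$ ($o{\left(u,t \right)} = 3 \left(-23\right) = -69$)
$X{\left(W \right)} = W + \frac{3}{W}$ ($X{\left(W \right)} = \frac{3}{W} + W = W + \frac{3}{W}$)
$c{\left(P \right)} = \frac{67}{8}$ ($c{\left(P \right)} = 8 + \frac{3}{8} = \frac{67}{8}$)
$\left(o{\left(114,183 \right)} + c{\left(114 \right)}\right) + 13767 = \left(-69 + \frac{67}{8}\right) + 13767 = - \frac{485}{8} + 13767 = \frac{109651}{8}$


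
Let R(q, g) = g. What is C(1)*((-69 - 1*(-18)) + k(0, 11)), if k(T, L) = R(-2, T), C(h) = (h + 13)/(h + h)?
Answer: -357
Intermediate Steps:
C(h) = (13 + h)/(2*h) (C(h) = (13 + h)/((2*h)) = (13 + h)*(1/(2*h)) = (13 + h)/(2*h))
k(T, L) = T
C(1)*((-69 - 1*(-18)) + k(0, 11)) = ((½)*(13 + 1)/1)*((-69 - 1*(-18)) + 0) = ((½)*1*14)*((-69 + 18) + 0) = 7*(-51 + 0) = 7*(-51) = -357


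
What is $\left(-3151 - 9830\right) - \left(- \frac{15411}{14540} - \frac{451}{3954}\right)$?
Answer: $- \frac{373112627663}{28745580} \approx -12980.0$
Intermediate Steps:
$\left(-3151 - 9830\right) - \left(- \frac{15411}{14540} - \frac{451}{3954}\right) = -12981 - - \frac{33746317}{28745580} = -12981 + \left(\frac{15411}{14540} + \frac{451}{3954}\right) = -12981 + \frac{33746317}{28745580} = - \frac{373112627663}{28745580}$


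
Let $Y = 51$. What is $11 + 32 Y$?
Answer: $1643$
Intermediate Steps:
$11 + 32 Y = 11 + 32 \cdot 51 = 11 + 1632 = 1643$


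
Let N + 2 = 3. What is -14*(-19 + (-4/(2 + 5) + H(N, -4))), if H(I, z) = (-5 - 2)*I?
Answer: 372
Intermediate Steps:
N = 1 (N = -2 + 3 = 1)
H(I, z) = -7*I
-14*(-19 + (-4/(2 + 5) + H(N, -4))) = -14*(-19 + (-4/(2 + 5) - 7*1)) = -14*(-19 + (-4/7 - 7)) = -14*(-19 - 53/7) = -14*(-186/7) = 372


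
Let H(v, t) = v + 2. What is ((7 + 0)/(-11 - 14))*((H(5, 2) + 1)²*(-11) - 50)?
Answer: 5278/25 ≈ 211.12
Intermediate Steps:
H(v, t) = 2 + v
((7 + 0)/(-11 - 14))*((H(5, 2) + 1)²*(-11) - 50) = ((7 + 0)/(-11 - 14))*(((2 + 5) + 1)²*(-11) - 50) = (7/(-25))*((7 + 1)²*(-11) - 50) = (7*(-1/25))*(8²*(-11) - 50) = -7*(64*(-11) - 50)/25 = -7*(-704 - 50)/25 = -7/25*(-754) = 5278/25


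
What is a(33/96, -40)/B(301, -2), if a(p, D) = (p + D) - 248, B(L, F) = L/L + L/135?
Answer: -1242675/13952 ≈ -89.068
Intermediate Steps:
B(L, F) = 1 + L/135 (B(L, F) = 1 + L*(1/135) = 1 + L/135)
a(p, D) = -248 + D + p (a(p, D) = (D + p) - 248 = -248 + D + p)
a(33/96, -40)/B(301, -2) = (-248 - 40 + 33/96)/(1 + (1/135)*301) = (-248 - 40 + 33*(1/96))/(1 + 301/135) = (-248 - 40 + 11/32)/(436/135) = -9205/32*135/436 = -1242675/13952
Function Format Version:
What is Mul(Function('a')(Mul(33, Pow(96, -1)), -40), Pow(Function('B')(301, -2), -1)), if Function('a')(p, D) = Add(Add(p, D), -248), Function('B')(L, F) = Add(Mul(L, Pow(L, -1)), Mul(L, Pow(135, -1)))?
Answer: Rational(-1242675, 13952) ≈ -89.068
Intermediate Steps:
Function('B')(L, F) = Add(1, Mul(Rational(1, 135), L)) (Function('B')(L, F) = Add(1, Mul(L, Rational(1, 135))) = Add(1, Mul(Rational(1, 135), L)))
Function('a')(p, D) = Add(-248, D, p) (Function('a')(p, D) = Add(Add(D, p), -248) = Add(-248, D, p))
Mul(Function('a')(Mul(33, Pow(96, -1)), -40), Pow(Function('B')(301, -2), -1)) = Mul(Add(-248, -40, Mul(33, Pow(96, -1))), Pow(Add(1, Mul(Rational(1, 135), 301)), -1)) = Mul(Add(-248, -40, Mul(33, Rational(1, 96))), Pow(Add(1, Rational(301, 135)), -1)) = Mul(Add(-248, -40, Rational(11, 32)), Pow(Rational(436, 135), -1)) = Mul(Rational(-9205, 32), Rational(135, 436)) = Rational(-1242675, 13952)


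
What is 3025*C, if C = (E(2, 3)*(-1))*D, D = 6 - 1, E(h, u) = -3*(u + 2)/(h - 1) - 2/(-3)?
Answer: 650375/3 ≈ 2.1679e+5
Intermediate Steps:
E(h, u) = 2/3 - 3*(2 + u)/(-1 + h) (E(h, u) = -3*(2 + u)/(-1 + h) - 2*(-1/3) = -3*(2 + u)/(-1 + h) + 2/3 = 2/3 - 3*(2 + u)/(-1 + h))
D = 5
C = 215/3 (C = (((-20 - 9*3 + 2*2)/(3*(-1 + 2)))*(-1))*5 = (((1/3)*(-20 - 27 + 4)/1)*(-1))*5 = (((1/3)*1*(-43))*(-1))*5 = -43/3*(-1)*5 = (43/3)*5 = 215/3 ≈ 71.667)
3025*C = 3025*(215/3) = 650375/3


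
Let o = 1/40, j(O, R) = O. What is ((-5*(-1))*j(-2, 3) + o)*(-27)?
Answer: 10773/40 ≈ 269.33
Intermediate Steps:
o = 1/40 ≈ 0.025000
((-5*(-1))*j(-2, 3) + o)*(-27) = (-5*(-1)*(-2) + 1/40)*(-27) = (5*(-2) + 1/40)*(-27) = (-10 + 1/40)*(-27) = -399/40*(-27) = 10773/40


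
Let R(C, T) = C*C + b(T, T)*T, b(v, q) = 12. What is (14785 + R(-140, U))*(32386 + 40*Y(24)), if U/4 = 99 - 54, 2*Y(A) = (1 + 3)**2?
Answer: 1195240770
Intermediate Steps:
Y(A) = 8 (Y(A) = (1 + 3)**2/2 = (1/2)*4**2 = (1/2)*16 = 8)
U = 180 (U = 4*(99 - 54) = 4*45 = 180)
R(C, T) = C**2 + 12*T (R(C, T) = C*C + 12*T = C**2 + 12*T)
(14785 + R(-140, U))*(32386 + 40*Y(24)) = (14785 + ((-140)**2 + 12*180))*(32386 + 40*8) = (14785 + (19600 + 2160))*(32386 + 320) = (14785 + 21760)*32706 = 36545*32706 = 1195240770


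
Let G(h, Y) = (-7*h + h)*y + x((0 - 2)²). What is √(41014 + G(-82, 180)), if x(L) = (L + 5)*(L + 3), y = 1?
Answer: √41569 ≈ 203.88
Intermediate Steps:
x(L) = (3 + L)*(5 + L) (x(L) = (5 + L)*(3 + L) = (3 + L)*(5 + L))
G(h, Y) = 63 - 6*h (G(h, Y) = (-7*h + h)*1 + (15 + ((0 - 2)²)² + 8*(0 - 2)²) = -6*h*1 + (15 + ((-2)²)² + 8*(-2)²) = -6*h + (15 + 4² + 8*4) = -6*h + (15 + 16 + 32) = -6*h + 63 = 63 - 6*h)
√(41014 + G(-82, 180)) = √(41014 + (63 - 6*(-82))) = √(41014 + (63 + 492)) = √(41014 + 555) = √41569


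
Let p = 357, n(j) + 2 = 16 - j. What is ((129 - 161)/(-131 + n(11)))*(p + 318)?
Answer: 675/4 ≈ 168.75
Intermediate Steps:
n(j) = 14 - j (n(j) = -2 + (16 - j) = 14 - j)
((129 - 161)/(-131 + n(11)))*(p + 318) = ((129 - 161)/(-131 + (14 - 1*11)))*(357 + 318) = -32/(-131 + (14 - 11))*675 = -32/(-131 + 3)*675 = -32/(-128)*675 = -32*(-1/128)*675 = (¼)*675 = 675/4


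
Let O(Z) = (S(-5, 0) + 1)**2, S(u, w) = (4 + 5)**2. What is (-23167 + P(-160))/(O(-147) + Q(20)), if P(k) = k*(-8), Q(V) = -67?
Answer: -21887/6657 ≈ -3.2878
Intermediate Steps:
S(u, w) = 81 (S(u, w) = 9**2 = 81)
O(Z) = 6724 (O(Z) = (81 + 1)**2 = 82**2 = 6724)
P(k) = -8*k
(-23167 + P(-160))/(O(-147) + Q(20)) = (-23167 - 8*(-160))/(6724 - 67) = (-23167 + 1280)/6657 = -21887*1/6657 = -21887/6657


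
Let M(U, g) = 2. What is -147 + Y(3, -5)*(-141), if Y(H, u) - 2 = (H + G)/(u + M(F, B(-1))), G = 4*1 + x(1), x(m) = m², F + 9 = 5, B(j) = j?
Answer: -53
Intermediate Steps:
F = -4 (F = -9 + 5 = -4)
G = 5 (G = 4*1 + 1² = 4 + 1 = 5)
Y(H, u) = 2 + (5 + H)/(2 + u) (Y(H, u) = 2 + (H + 5)/(u + 2) = 2 + (5 + H)/(2 + u))
-147 + Y(3, -5)*(-141) = -147 + ((9 + 3 + 2*(-5))/(2 - 5))*(-141) = -147 + ((9 + 3 - 10)/(-3))*(-141) = -147 - ⅓*2*(-141) = -147 - ⅔*(-141) = -147 + 94 = -53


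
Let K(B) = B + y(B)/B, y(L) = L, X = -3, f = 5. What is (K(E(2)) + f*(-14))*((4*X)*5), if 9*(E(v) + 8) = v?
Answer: 13820/3 ≈ 4606.7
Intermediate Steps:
E(v) = -8 + v/9
K(B) = 1 + B (K(B) = B + B/B = B + 1 = 1 + B)
(K(E(2)) + f*(-14))*((4*X)*5) = ((1 + (-8 + (⅑)*2)) + 5*(-14))*((4*(-3))*5) = ((1 + (-8 + 2/9)) - 70)*(-12*5) = ((1 - 70/9) - 70)*(-60) = (-61/9 - 70)*(-60) = -691/9*(-60) = 13820/3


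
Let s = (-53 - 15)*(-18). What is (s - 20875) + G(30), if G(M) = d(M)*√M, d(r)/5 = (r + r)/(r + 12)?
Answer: -19651 + 50*√30/7 ≈ -19612.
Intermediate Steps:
d(r) = 10*r/(12 + r) (d(r) = 5*((r + r)/(r + 12)) = 5*((2*r)/(12 + r)) = 5*(2*r/(12 + r)) = 10*r/(12 + r))
G(M) = 10*M^(3/2)/(12 + M) (G(M) = (10*M/(12 + M))*√M = 10*M^(3/2)/(12 + M))
s = 1224 (s = -68*(-18) = 1224)
(s - 20875) + G(30) = (1224 - 20875) + 10*30^(3/2)/(12 + 30) = -19651 + 10*(30*√30)/42 = -19651 + 10*(30*√30)*(1/42) = -19651 + 50*√30/7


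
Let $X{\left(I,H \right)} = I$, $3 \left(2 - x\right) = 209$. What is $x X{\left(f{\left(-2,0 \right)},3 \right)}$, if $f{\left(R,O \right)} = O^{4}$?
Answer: $0$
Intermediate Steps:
$x = - \frac{203}{3}$ ($x = 2 - \frac{209}{3} = - \frac{203}{3} \approx -67.667$)
$x X{\left(f{\left(-2,0 \right)},3 \right)} = - \frac{203 \cdot 0^{4}}{3} = \left(- \frac{203}{3}\right) 0 = 0$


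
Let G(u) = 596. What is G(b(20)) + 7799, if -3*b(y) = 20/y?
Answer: 8395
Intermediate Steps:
b(y) = -20/(3*y)
G(b(20)) + 7799 = 596 + 7799 = 8395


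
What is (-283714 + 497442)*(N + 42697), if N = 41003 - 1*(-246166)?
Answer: 70501600448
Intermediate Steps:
N = 287169 (N = 41003 + 246166 = 287169)
(-283714 + 497442)*(N + 42697) = (-283714 + 497442)*(287169 + 42697) = 213728*329866 = 70501600448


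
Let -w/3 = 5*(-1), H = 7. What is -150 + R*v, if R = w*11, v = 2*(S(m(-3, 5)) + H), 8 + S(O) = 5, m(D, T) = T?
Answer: 1170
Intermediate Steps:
w = 15 (w = -15*(-1) = -3*(-5) = 15)
S(O) = -3 (S(O) = -8 + 5 = -3)
v = 8 (v = 2*(-3 + 7) = 2*4 = 8)
R = 165 (R = 15*11 = 165)
-150 + R*v = -150 + 165*8 = -150 + 1320 = 1170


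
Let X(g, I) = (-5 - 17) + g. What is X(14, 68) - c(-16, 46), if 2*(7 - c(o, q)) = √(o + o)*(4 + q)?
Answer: -15 + 100*I*√2 ≈ -15.0 + 141.42*I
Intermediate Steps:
X(g, I) = -22 + g
c(o, q) = 7 - √2*√o*(4 + q)/2 (c(o, q) = 7 - √(o + o)*(4 + q)/2 = 7 - √(2*o)*(4 + q)/2 = 7 - √2*√o*(4 + q)/2)
X(14, 68) - c(-16, 46) = (-22 + 14) - (7 - 2*√2*√(-16) - ½*46*√2*√(-16)) = -8 - (7 - 2*√2*4*I - ½*46*√2*4*I) = -8 - (7 - 8*I*√2 - 92*I*√2) = -8 - (7 - 100*I*√2) = -8 + (-7 + 100*I*√2) = -15 + 100*I*√2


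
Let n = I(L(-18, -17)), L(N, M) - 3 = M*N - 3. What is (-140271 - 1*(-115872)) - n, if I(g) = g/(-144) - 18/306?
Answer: -3317967/136 ≈ -24397.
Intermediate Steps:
L(N, M) = M*N (L(N, M) = 3 + (M*N - 3) = 3 + (-3 + M*N) = M*N)
I(g) = -1/17 - g/144 (I(g) = g*(-1/144) - 18*1/306 = -g/144 - 1/17 = -1/17 - g/144)
n = -297/136 (n = -1/17 - (-17)*(-18)/144 = -1/17 - 1/144*306 = -1/17 - 17/8 = -297/136 ≈ -2.1838)
(-140271 - 1*(-115872)) - n = (-140271 - 1*(-115872)) - 1*(-297/136) = (-140271 + 115872) + 297/136 = -24399 + 297/136 = -3317967/136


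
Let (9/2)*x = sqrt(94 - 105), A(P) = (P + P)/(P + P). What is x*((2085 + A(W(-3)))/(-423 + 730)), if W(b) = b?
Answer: 4172*I*sqrt(11)/2763 ≈ 5.0079*I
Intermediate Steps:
A(P) = 1 (A(P) = (2*P)/((2*P)) = (2*P)*(1/(2*P)) = 1)
x = 2*I*sqrt(11)/9 (x = 2*sqrt(94 - 105)/9 = 2*sqrt(-11)/9 = 2*(I*sqrt(11))/9 = 2*I*sqrt(11)/9 ≈ 0.73703*I)
x*((2085 + A(W(-3)))/(-423 + 730)) = (2*I*sqrt(11)/9)*((2085 + 1)/(-423 + 730)) = (2*I*sqrt(11)/9)*(2086/307) = 4172*I*sqrt(11)/2763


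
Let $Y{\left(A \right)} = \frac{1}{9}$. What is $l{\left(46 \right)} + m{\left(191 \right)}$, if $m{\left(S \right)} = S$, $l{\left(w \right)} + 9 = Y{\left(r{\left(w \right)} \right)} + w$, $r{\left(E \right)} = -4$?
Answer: $\frac{2053}{9} \approx 228.11$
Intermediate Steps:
$Y{\left(A \right)} = \frac{1}{9}$
$l{\left(w \right)} = - \frac{80}{9} + w$ ($l{\left(w \right)} = -9 + \left(\frac{1}{9} + w\right) = - \frac{80}{9} + w$)
$l{\left(46 \right)} + m{\left(191 \right)} = \left(- \frac{80}{9} + 46\right) + 191 = \frac{334}{9} + 191 = \frac{2053}{9}$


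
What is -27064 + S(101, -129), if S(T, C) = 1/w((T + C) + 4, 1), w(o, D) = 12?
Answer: -324767/12 ≈ -27064.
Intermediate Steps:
S(T, C) = 1/12
-27064 + S(101, -129) = -27064 + 1/12 = -324767/12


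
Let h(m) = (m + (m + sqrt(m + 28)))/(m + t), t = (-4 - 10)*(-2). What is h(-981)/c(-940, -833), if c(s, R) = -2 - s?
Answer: 981/446957 - I*sqrt(953)/893914 ≈ 0.0021948 - 3.4534e-5*I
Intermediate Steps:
t = 28 (t = -14*(-2) = 28)
h(m) = (sqrt(28 + m) + 2*m)/(28 + m) (h(m) = (m + (m + sqrt(m + 28)))/(m + 28) = (m + (m + sqrt(28 + m)))/(28 + m) = (sqrt(28 + m) + 2*m)/(28 + m))
h(-981)/c(-940, -833) = ((sqrt(28 - 981) + 2*(-981))/(28 - 981))/(-2 - 1*(-940)) = ((sqrt(-953) - 1962)/(-953))/(-2 + 940) = -(I*sqrt(953) - 1962)/953/938 = -(-1962 + I*sqrt(953))/953*(1/938) = (1962/953 - I*sqrt(953)/953)*(1/938) = 981/446957 - I*sqrt(953)/893914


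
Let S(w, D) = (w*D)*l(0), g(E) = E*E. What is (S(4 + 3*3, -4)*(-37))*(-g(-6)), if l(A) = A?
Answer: 0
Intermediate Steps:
g(E) = E²
S(w, D) = 0 (S(w, D) = (w*D)*0 = (D*w)*0 = 0)
(S(4 + 3*3, -4)*(-37))*(-g(-6)) = (0*(-37))*(-1*(-6)²) = 0*(-1*36) = 0*(-36) = 0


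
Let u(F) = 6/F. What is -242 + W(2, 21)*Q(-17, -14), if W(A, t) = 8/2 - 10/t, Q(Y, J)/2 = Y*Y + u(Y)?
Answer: 91406/51 ≈ 1792.3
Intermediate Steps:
Q(Y, J) = 2*Y**2 + 12/Y (Q(Y, J) = 2*(Y*Y + 6/Y) = 2*(Y**2 + 6/Y) = 2*Y**2 + 12/Y)
W(A, t) = 4 - 10/t (W(A, t) = 8*(1/2) - 10/t = 4 - 10/t)
-242 + W(2, 21)*Q(-17, -14) = -242 + (4 - 10/21)*(2*(6 + (-17)**3)/(-17)) = -242 + (4 - 10*1/21)*(2*(-1/17)*(6 - 4913)) = -242 + (4 - 10/21)*(2*(-1/17)*(-4907)) = -242 + (74/21)*(9814/17) = -242 + 103748/51 = 91406/51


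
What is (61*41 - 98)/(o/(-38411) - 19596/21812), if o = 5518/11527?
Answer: -5801778916341723/2169128951357 ≈ -2674.7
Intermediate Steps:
o = 5518/11527 (o = 5518*(1/11527) = 5518/11527 ≈ 0.47870)
(61*41 - 98)/(o/(-38411) - 19596/21812) = (61*41 - 98)/((5518/11527)/(-38411) - 19596/21812) = (2501 - 98)/((5518/11527)*(-1/38411) - 19596*1/21812) = 2403/(-5518/442763597 - 4899/5453) = 2403/(-2169128951357/2414389894441) = 2403*(-2414389894441/2169128951357) = -5801778916341723/2169128951357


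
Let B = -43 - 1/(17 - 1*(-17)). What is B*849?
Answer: -1242087/34 ≈ -36532.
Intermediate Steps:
B = -1463/34 (B = -43 - 1/(17 + 17) = -43 - 1/34 = -1463/34 ≈ -43.029)
B*849 = -1463/34*849 = -1242087/34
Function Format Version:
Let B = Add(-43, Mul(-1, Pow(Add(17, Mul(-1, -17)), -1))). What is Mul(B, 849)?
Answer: Rational(-1242087, 34) ≈ -36532.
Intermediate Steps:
B = Rational(-1463, 34) (B = Add(-43, Mul(-1, Pow(Add(17, 17), -1))) = Add(-43, Mul(-1, Pow(34, -1))) = Add(-43, Mul(-1, Rational(1, 34))) = Add(-43, Rational(-1, 34)) = Rational(-1463, 34) ≈ -43.029)
Mul(B, 849) = Mul(Rational(-1463, 34), 849) = Rational(-1242087, 34)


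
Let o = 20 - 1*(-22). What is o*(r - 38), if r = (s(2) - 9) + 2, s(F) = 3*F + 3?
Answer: -1512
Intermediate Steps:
s(F) = 3 + 3*F
o = 42 (o = 20 + 22 = 42)
r = 2 (r = ((3 + 3*2) - 9) + 2 = ((3 + 6) - 9) + 2 = (9 - 9) + 2 = 0 + 2 = 2)
o*(r - 38) = 42*(2 - 38) = 42*(-36) = -1512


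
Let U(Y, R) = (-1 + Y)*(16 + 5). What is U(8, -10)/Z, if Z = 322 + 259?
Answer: 21/83 ≈ 0.25301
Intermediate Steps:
U(Y, R) = -21 + 21*Y (U(Y, R) = (-1 + Y)*21 = -21 + 21*Y)
Z = 581
U(8, -10)/Z = (-21 + 21*8)/581 = (-21 + 168)*(1/581) = 147*(1/581) = 21/83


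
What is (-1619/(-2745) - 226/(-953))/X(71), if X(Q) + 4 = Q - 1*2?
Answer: 2163277/170039025 ≈ 0.012722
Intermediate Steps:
X(Q) = -6 + Q (X(Q) = -4 + (Q - 1*2) = -4 + (Q - 2) = -4 + (-2 + Q) = -6 + Q)
(-1619/(-2745) - 226/(-953))/X(71) = (-1619/(-2745) - 226/(-953))/(-6 + 71) = (-1619*(-1/2745) - 226*(-1/953))/65 = (1619/2745 + 226/953)*(1/65) = (2163277/2615985)*(1/65) = 2163277/170039025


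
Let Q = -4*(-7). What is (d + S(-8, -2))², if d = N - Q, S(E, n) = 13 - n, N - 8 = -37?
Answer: 1764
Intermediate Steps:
N = -29 (N = 8 - 37 = -29)
Q = 28
d = -57 (d = -29 - 1*28 = -29 - 28 = -57)
(d + S(-8, -2))² = (-57 + (13 - 1*(-2)))² = (-57 + (13 + 2))² = (-57 + 15)² = (-42)² = 1764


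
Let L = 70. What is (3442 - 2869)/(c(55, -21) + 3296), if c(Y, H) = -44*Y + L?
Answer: 573/946 ≈ 0.60571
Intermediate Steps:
c(Y, H) = 70 - 44*Y (c(Y, H) = -44*Y + 70 = 70 - 44*Y)
(3442 - 2869)/(c(55, -21) + 3296) = (3442 - 2869)/((70 - 44*55) + 3296) = 573/((70 - 2420) + 3296) = 573/(-2350 + 3296) = 573/946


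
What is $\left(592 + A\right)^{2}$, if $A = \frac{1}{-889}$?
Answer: $\frac{276978006369}{790321} \approx 3.5046 \cdot 10^{5}$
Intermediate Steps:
$A = - \frac{1}{889} \approx -0.0011249$
$\left(592 + A\right)^{2} = \left(592 - \frac{1}{889}\right)^{2} = \left(\frac{526287}{889}\right)^{2} = \frac{276978006369}{790321}$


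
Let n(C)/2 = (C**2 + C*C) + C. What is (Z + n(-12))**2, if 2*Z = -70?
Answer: 267289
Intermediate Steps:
Z = -35 (Z = (1/2)*(-70) = -35)
n(C) = 2*C + 4*C**2 (n(C) = 2*((C**2 + C*C) + C) = 2*((C**2 + C**2) + C) = 2*(2*C**2 + C) = 2*(C + 2*C**2) = 2*C + 4*C**2)
(Z + n(-12))**2 = (-35 + 2*(-12)*(1 + 2*(-12)))**2 = (-35 + 2*(-12)*(1 - 24))**2 = (-35 + 2*(-12)*(-23))**2 = (-35 + 552)**2 = 517**2 = 267289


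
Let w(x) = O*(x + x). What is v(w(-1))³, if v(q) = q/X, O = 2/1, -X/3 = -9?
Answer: -64/19683 ≈ -0.0032515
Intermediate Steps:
X = 27 (X = -3*(-9) = 27)
O = 2 (O = 2*1 = 2)
w(x) = 4*x (w(x) = 2*(x + x) = 2*(2*x) = 4*x)
v(q) = q/27
v(w(-1))³ = ((4*(-1))/27)³ = ((1/27)*(-4))³ = (-4/27)³ = -64/19683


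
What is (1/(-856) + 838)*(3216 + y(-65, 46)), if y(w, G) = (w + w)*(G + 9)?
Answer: -1410982209/428 ≈ -3.2967e+6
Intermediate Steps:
y(w, G) = 2*w*(9 + G) (y(w, G) = (2*w)*(9 + G) = 2*w*(9 + G))
(1/(-856) + 838)*(3216 + y(-65, 46)) = (1/(-856) + 838)*(3216 + 2*(-65)*(9 + 46)) = (-1/856 + 838)*(3216 + 2*(-65)*55) = 717327*(3216 - 7150)/856 = (717327/856)*(-3934) = -1410982209/428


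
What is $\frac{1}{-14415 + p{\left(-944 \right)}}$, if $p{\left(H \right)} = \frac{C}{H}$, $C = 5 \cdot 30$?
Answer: $- \frac{472}{6803955} \approx -6.9371 \cdot 10^{-5}$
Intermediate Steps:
$C = 150$
$p{\left(H \right)} = \frac{150}{H}$
$\frac{1}{-14415 + p{\left(-944 \right)}} = \frac{1}{-14415 + \frac{150}{-944}} = \frac{1}{-14415 + 150 \left(- \frac{1}{944}\right)} = \frac{1}{-14415 - \frac{75}{472}} = \frac{1}{- \frac{6803955}{472}} = - \frac{472}{6803955}$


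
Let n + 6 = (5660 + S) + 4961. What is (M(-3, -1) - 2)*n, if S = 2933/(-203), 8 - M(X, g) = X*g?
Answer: 922248/29 ≈ 31802.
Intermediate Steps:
M(X, g) = 8 - X*g
S = -419/29 (S = 2933*(-1/203) = -419/29 ≈ -14.448)
n = 307416/29 (n = -6 + ((5660 - 419/29) + 4961) = -6 + (163721/29 + 4961) = -6 + 307590/29 = 307416/29 ≈ 10601.)
(M(-3, -1) - 2)*n = ((8 - 1*(-3)*(-1)) - 2)*(307416/29) = ((8 - 3) - 2)*(307416/29) = (5 - 2)*(307416/29) = 3*(307416/29) = 922248/29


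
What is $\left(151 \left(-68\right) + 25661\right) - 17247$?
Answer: $-1854$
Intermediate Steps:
$\left(151 \left(-68\right) + 25661\right) - 17247 = \left(-10268 + 25661\right) - 17247 = 15393 - 17247 = -1854$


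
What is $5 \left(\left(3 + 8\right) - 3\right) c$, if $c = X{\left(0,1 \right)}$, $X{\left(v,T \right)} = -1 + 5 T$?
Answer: $160$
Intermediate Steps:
$c = 4$ ($c = -1 + 5 \cdot 1 = -1 + 5 = 4$)
$5 \left(\left(3 + 8\right) - 3\right) c = 5 \left(\left(3 + 8\right) - 3\right) 4 = 5 \left(11 - 3\right) 4 = 5 \cdot 8 \cdot 4 = 40 \cdot 4 = 160$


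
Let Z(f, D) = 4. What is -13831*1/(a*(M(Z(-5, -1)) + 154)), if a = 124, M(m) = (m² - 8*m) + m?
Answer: -13831/17608 ≈ -0.78549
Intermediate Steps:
M(m) = m² - 7*m
-13831*1/(a*(M(Z(-5, -1)) + 154)) = -13831*1/(124*(4*(-7 + 4) + 154)) = -13831*1/(124*(4*(-3) + 154)) = -13831*1/(124*(-12 + 154)) = -13831/(124*142) = -13831/17608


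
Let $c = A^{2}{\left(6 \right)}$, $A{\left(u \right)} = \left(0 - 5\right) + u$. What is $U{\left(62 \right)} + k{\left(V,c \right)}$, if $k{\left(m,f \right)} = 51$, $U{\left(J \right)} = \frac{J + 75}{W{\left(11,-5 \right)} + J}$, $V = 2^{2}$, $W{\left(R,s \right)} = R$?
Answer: $\frac{3860}{73} \approx 52.877$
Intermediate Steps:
$A{\left(u \right)} = -5 + u$
$V = 4$
$U{\left(J \right)} = \frac{75 + J}{11 + J}$ ($U{\left(J \right)} = \frac{J + 75}{11 + J} = \frac{75 + J}{11 + J}$)
$c = 1$ ($c = \left(-5 + 6\right)^{2} = 1^{2} = 1$)
$U{\left(62 \right)} + k{\left(V,c \right)} = \frac{75 + 62}{11 + 62} + 51 = \frac{1}{73} \cdot 137 + 51 = \frac{137}{73} + 51 = \frac{3860}{73}$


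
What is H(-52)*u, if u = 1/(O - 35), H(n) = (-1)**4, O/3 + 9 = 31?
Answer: 1/31 ≈ 0.032258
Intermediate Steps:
O = 66 (O = -27 + 3*31 = -27 + 93 = 66)
H(n) = 1
u = 1/31 (u = 1/(66 - 35) = 1/31 ≈ 0.032258)
H(-52)*u = 1*(1/31) = 1/31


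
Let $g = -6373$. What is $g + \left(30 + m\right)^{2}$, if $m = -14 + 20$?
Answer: $-5077$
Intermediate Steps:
$m = 6$
$g + \left(30 + m\right)^{2} = -6373 + \left(30 + 6\right)^{2} = -6373 + 36^{2} = -6373 + 1296 = -5077$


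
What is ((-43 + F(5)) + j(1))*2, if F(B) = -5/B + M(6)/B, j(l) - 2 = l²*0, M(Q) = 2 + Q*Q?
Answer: -344/5 ≈ -68.800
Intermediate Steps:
M(Q) = 2 + Q²
j(l) = 2 (j(l) = 2 + l²*0 = 2 + 0 = 2)
F(B) = 33/B (F(B) = -5/B + (2 + 6²)/B = -5/B + (2 + 36)/B = -5/B + 38/B = 33/B)
((-43 + F(5)) + j(1))*2 = ((-43 + 33/5) + 2)*2 = (-182/5 + 2)*2 = -172/5*2 = -344/5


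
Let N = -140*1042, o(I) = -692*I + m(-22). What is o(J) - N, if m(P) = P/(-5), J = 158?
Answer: 182742/5 ≈ 36548.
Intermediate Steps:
m(P) = -P/5 (m(P) = P*(-1/5) = -P/5)
o(I) = 22/5 - 692*I (o(I) = -692*I - 1/5*(-22) = -692*I + 22/5 = 22/5 - 692*I)
N = -145880
o(J) - N = (22/5 - 692*158) - 1*(-145880) = (22/5 - 109336) + 145880 = -546658/5 + 145880 = 182742/5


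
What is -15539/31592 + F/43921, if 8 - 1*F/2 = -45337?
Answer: 2182590061/1387552232 ≈ 1.5730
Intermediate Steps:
F = 90690 (F = 16 - 2*(-45337) = 16 + 90674 = 90690)
-15539/31592 + F/43921 = -15539/31592 + 90690/43921 = 2182590061/1387552232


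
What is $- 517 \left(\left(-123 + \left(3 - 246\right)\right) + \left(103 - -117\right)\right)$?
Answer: $75482$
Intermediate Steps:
$- 517 \left(\left(-123 + \left(3 - 246\right)\right) + \left(103 - -117\right)\right) = - 517 \left(\left(-123 + \left(3 - 246\right)\right) + \left(103 + 117\right)\right) = - 517 \left(\left(-123 - 243\right) + 220\right) = - 517 \left(-366 + 220\right) = \left(-517\right) \left(-146\right) = 75482$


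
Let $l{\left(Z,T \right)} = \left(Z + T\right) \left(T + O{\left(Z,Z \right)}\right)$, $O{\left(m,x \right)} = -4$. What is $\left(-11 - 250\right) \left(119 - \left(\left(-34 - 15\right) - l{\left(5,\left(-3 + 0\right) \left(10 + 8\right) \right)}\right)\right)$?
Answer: $-785610$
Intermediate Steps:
$l{\left(Z,T \right)} = \left(-4 + T\right) \left(T + Z\right)$ ($l{\left(Z,T \right)} = \left(Z + T\right) \left(T - 4\right) = \left(T + Z\right) \left(-4 + T\right) = \left(-4 + T\right) \left(T + Z\right)$)
$\left(-11 - 250\right) \left(119 - \left(\left(-34 - 15\right) - l{\left(5,\left(-3 + 0\right) \left(10 + 8\right) \right)}\right)\right) = \left(-11 - 250\right) \left(119 - \left(\left(-34 - 15\right) - \left(\left(\left(-3 + 0\right) \left(10 + 8\right)\right)^{2} - 4 \left(-3 + 0\right) \left(10 + 8\right) - 20 + \left(-3 + 0\right) \left(10 + 8\right) 5\right)\right)\right) = \left(-11 - 250\right) \left(119 - \left(-49 - \left(\left(\left(-3\right) 18\right)^{2} - 4 \left(\left(-3\right) 18\right) - 20 + \left(-3\right) 18 \cdot 5\right)\right)\right) = - 261 \left(119 - \left(-49 - \left(\left(-54\right)^{2} - -216 - 20 - 270\right)\right)\right) = - 261 \left(119 - \left(-49 - \left(2916 + 216 - 20 - 270\right)\right)\right) = - 261 \left(119 - \left(-49 - 2842\right)\right) = - 261 \left(119 - -2891\right) = - 261 \left(119 + 2891\right) = \left(-261\right) 3010 = -785610$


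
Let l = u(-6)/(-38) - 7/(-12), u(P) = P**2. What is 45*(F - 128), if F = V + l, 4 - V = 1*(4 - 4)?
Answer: -425325/76 ≈ -5596.4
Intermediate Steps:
V = 4 (V = 4 - (4 - 4) = 4 - 0 = 4 - 1*0 = 4 + 0 = 4)
l = -83/228 (l = (-6)**2/(-38) - 7/(-12) = 36*(-1/38) - 7*(-1/12) = -18/19 + 7/12 = -83/228 ≈ -0.36404)
F = 829/228 (F = 4 - 83/228 = 829/228 ≈ 3.6360)
45*(F - 128) = 45*(829/228 - 128) = 45*(-28355/228) = -425325/76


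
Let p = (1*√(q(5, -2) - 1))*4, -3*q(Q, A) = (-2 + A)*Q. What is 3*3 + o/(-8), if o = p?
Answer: 9 - √51/6 ≈ 7.8098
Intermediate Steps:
q(Q, A) = -Q*(-2 + A)/3 (q(Q, A) = -(-2 + A)*Q/3 = -Q*(-2 + A)/3)
p = 4*√51/3 (p = (1*√((⅓)*5*(2 - 1*(-2)) - 1))*4 = (1*√((⅓)*5*(2 + 2) - 1))*4 = (1*√((⅓)*5*4 - 1))*4 = (1*√(20/3 - 1))*4 = (1*√(17/3))*4 = (1*(√51/3))*4 = (√51/3)*4 = 4*√51/3 ≈ 9.5219)
o = 4*√51/3 ≈ 9.5219
3*3 + o/(-8) = 3*3 + (4*√51/3)/(-8) = 9 + (4*√51/3)*(-⅛) = 9 - √51/6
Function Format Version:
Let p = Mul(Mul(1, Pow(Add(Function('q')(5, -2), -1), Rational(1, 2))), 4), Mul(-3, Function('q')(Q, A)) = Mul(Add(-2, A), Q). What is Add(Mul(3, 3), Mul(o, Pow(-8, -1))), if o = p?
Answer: Add(9, Mul(Rational(-1, 6), Pow(51, Rational(1, 2)))) ≈ 7.8098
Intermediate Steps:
Function('q')(Q, A) = Mul(Rational(-1, 3), Q, Add(-2, A)) (Function('q')(Q, A) = Mul(Rational(-1, 3), Mul(Add(-2, A), Q)) = Mul(Rational(-1, 3), Mul(Q, Add(-2, A))) = Mul(Rational(-1, 3), Q, Add(-2, A)))
p = Mul(Rational(4, 3), Pow(51, Rational(1, 2))) (p = Mul(Mul(1, Pow(Add(Mul(Rational(1, 3), 5, Add(2, Mul(-1, -2))), -1), Rational(1, 2))), 4) = Mul(Mul(1, Pow(Add(Mul(Rational(1, 3), 5, Add(2, 2)), -1), Rational(1, 2))), 4) = Mul(Mul(1, Pow(Add(Mul(Rational(1, 3), 5, 4), -1), Rational(1, 2))), 4) = Mul(Mul(1, Pow(Add(Rational(20, 3), -1), Rational(1, 2))), 4) = Mul(Mul(1, Pow(Rational(17, 3), Rational(1, 2))), 4) = Mul(Mul(1, Mul(Rational(1, 3), Pow(51, Rational(1, 2)))), 4) = Mul(Mul(Rational(1, 3), Pow(51, Rational(1, 2))), 4) = Mul(Rational(4, 3), Pow(51, Rational(1, 2))) ≈ 9.5219)
o = Mul(Rational(4, 3), Pow(51, Rational(1, 2))) ≈ 9.5219
Add(Mul(3, 3), Mul(o, Pow(-8, -1))) = Add(Mul(3, 3), Mul(Mul(Rational(4, 3), Pow(51, Rational(1, 2))), Pow(-8, -1))) = Add(9, Mul(Mul(Rational(4, 3), Pow(51, Rational(1, 2))), Rational(-1, 8))) = Add(9, Mul(Rational(-1, 6), Pow(51, Rational(1, 2))))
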